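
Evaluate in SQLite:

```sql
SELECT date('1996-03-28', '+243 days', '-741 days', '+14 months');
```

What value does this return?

1996-01-16

Applying '+243 days' to 1996-03-28: counting 243 days forward gives 1996-11-26.
Applying '-741 days' to 1996-11-26: counting 741 days back gives 1994-11-16.
Adding +14 months to 1994-11-16 gives 1996-01-16.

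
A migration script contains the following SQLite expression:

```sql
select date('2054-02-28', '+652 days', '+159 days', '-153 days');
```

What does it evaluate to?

2055-12-18

Applying '+652 days' to 2054-02-28: counting 652 days forward gives 2055-12-12.
Applying '+159 days' to 2055-12-12: counting 159 days forward gives 2056-05-19.
Applying '-153 days' to 2056-05-19: counting 153 days back gives 2055-12-18.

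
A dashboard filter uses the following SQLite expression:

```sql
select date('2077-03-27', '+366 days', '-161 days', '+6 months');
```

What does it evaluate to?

2078-04-18

Applying '+366 days' to 2077-03-27: counting 366 days forward gives 2078-03-28.
Applying '-161 days' to 2078-03-28: counting 161 days back gives 2077-10-18.
Adding +6 months to 2077-10-18 gives 2078-04-18.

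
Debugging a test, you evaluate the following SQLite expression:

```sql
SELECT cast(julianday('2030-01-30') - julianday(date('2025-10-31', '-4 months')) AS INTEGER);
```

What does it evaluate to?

1674

Adding -4 months to 2025-10-31 targets 2025-06-31. June 2025 has only 30 days, so SQLite normalizes the 1-day overflow forward to 2025-07-01.
30 days remain in July 2025 after the 1st (31 − 1).
Full months from August 2025 through December 2029 contribute their day counts.
Then 30 days into January 2030.
Total: 30 + 31 + 30 + 31 + 30 + 31 + 31 + 28 + 31 + 30 + 31 + 30 + 31 + 31 + 30 + 31 + 30 + 31 + 31 + 28 + 31 + 30 + 31 + 30 + 31 + 31 + 30 + 31 + 30 + 31 + 31 + 29 + 31 + 30 + 31 + 30 + 31 + 31 + 30 + 31 + 30 + 31 + 31 + 28 + 31 + 30 + 31 + 30 + 31 + 31 + 30 + 31 + 30 + 31 + 30 = 1674.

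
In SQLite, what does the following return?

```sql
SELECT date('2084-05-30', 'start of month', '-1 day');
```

`start of month` rewinds 2084-05-30 to 2084-05-01.
Going back 1 day from 2084-05-01 reaches 2084-04-30 (last day of April, 30 days).

2084-04-30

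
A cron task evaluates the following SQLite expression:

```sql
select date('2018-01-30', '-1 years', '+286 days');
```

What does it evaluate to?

Adding -1 year to 2018-01-30 gives 2017-01-30.
Applying '+286 days' to 2017-01-30: counting 286 days forward gives 2017-11-12.

2017-11-12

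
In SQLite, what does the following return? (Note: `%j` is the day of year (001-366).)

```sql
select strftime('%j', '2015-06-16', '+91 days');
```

258

First apply '+91 days': 2015-06-16 → 2015-09-15.
Day-of-year for 2015-09-15: days since 2015-01-01 inclusive = 258, zero-padded to 258.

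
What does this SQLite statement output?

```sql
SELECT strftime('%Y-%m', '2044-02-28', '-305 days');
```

First apply '-305 days': 2044-02-28 → 2043-04-29.
`%Y-%m` extracts the year-month: 2043-04.

2043-04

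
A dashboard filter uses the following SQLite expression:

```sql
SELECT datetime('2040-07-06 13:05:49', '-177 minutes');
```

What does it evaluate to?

177 minutes = 2h 57m; -177 minutes from 2040-07-06 13:05:49 is 2040-07-06 10:08:49.

2040-07-06 10:08:49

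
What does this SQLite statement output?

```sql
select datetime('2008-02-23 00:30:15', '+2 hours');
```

2008-02-23 02:30:15

+2 hours from 2008-02-23 00:30:15 is 2008-02-23 02:30:15.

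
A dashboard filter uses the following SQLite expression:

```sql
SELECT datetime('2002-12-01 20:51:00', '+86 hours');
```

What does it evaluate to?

+86 hours from 2002-12-01 20:51:00 is 2002-12-05 10:51:00 (crosses midnight).

2002-12-05 10:51:00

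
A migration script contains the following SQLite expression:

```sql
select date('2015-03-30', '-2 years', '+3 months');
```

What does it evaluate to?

Adding -2 years to 2015-03-30 gives 2013-03-30.
Adding +3 months to 2013-03-30 gives 2013-06-30.

2013-06-30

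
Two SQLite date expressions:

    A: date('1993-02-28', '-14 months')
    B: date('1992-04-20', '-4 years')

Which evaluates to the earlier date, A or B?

B

A = 1991-12-28.
B = 1988-04-20.
B is earlier.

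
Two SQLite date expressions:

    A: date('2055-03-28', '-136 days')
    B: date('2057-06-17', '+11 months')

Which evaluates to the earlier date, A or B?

A = 2054-11-12.
B = 2058-05-17.
A is earlier.

A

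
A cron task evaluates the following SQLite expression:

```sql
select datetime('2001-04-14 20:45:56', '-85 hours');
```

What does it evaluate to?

2001-04-11 07:45:56

-85 hours from 2001-04-14 20:45:56 is 2001-04-11 07:45:56 (crosses midnight).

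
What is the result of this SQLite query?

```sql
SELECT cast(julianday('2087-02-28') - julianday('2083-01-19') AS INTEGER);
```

12 days remain in January 2083 after the 19th (31 − 19).
Full months from February 2083 through January 2087 contribute their day counts.
Then 28 days into February 2087.
Total: 12 + 28 + 31 + 30 + 31 + 30 + 31 + 31 + 30 + 31 + 30 + 31 + 31 + 29 + 31 + 30 + 31 + 30 + 31 + 31 + 30 + 31 + 30 + 31 + 31 + 28 + 31 + 30 + 31 + 30 + 31 + 31 + 30 + 31 + 30 + 31 + 31 + 28 + 31 + 30 + 31 + 30 + 31 + 31 + 30 + 31 + 30 + 31 + 31 + 28 = 1501.

1501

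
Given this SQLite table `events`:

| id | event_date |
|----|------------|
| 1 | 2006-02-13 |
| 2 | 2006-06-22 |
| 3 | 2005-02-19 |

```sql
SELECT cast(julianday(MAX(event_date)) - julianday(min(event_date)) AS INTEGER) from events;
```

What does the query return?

MIN = 2005-02-19, MAX = 2006-06-22.
9 days remain in February 2005 after the 19th (28 − 19).
Full months from March 2005 through May 2006 contribute their day counts.
Then 22 days into June 2006.
Total: 9 + 31 + 30 + 31 + 30 + 31 + 31 + 30 + 31 + 30 + 31 + 31 + 28 + 31 + 30 + 31 + 22 = 488.

488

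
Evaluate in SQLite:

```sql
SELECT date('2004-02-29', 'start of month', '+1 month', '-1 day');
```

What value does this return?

`start of month` rewinds 2004-02-29 to 2004-02-01.
Adding +1 month to 2004-02-01 gives 2004-03-01.
Going back 1 day from 2004-03-01 reaches 2004-02-29 (last day of February, 29 days).

2004-02-29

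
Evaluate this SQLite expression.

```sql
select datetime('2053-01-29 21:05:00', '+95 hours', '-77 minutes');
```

2053-02-02 18:48:00

+95 hours from 2053-01-29 21:05:00 is 2053-02-02 20:05:00 (crosses midnight).
77 minutes = 1h 17m; -77 minutes from 2053-02-02 20:05:00 is 2053-02-02 18:48:00.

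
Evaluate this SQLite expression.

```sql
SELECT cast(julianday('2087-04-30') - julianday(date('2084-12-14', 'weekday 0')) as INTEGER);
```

864

`weekday 0` advances to the next Sunday; 2084-12-14 is a Thursday, so it moves forward to 2084-12-17.
14 days remain in December 2084 after the 17th (31 − 17).
Full months from January 2085 through March 2087 contribute their day counts.
Then 30 days into April 2087.
Total: 14 + 31 + 28 + 31 + 30 + 31 + 30 + 31 + 31 + 30 + 31 + 30 + 31 + 31 + 28 + 31 + 30 + 31 + 30 + 31 + 31 + 30 + 31 + 30 + 31 + 31 + 28 + 31 + 30 = 864.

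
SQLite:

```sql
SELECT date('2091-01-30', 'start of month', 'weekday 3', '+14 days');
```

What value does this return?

`start of month` rewinds 2091-01-30 to 2091-01-01.
`weekday 3` advances to the next Wednesday; 2091-01-01 is a Monday, so it moves forward to 2091-01-03.
Advancing 14 more days within January lands on 2091-01-17.

2091-01-17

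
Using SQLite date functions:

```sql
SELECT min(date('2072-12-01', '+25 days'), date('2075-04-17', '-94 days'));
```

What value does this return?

2072-12-26

date('2072-12-01', '+25 days') → 2072-12-26.
date('2075-04-17', '-94 days') → 2075-01-13.
Earlier of the two is 2072-12-26.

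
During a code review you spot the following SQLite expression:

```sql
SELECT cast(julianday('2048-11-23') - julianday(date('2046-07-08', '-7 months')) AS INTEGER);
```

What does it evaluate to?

1081

Adding -7 months to 2046-07-08 gives 2045-12-08.
23 days remain in December 2045 after the 8th (31 − 8).
Full months from January 2046 through October 2048 contribute their day counts.
Then 23 days into November 2048.
Total: 23 + 31 + 28 + 31 + 30 + 31 + 30 + 31 + 31 + 30 + 31 + 30 + 31 + 31 + 28 + 31 + 30 + 31 + 30 + 31 + 31 + 30 + 31 + 30 + 31 + 31 + 29 + 31 + 30 + 31 + 30 + 31 + 31 + 30 + 31 + 23 = 1081.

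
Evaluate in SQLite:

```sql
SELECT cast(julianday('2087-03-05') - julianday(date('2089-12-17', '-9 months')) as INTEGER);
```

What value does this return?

Adding -9 months to 2089-12-17 gives 2089-03-17.
26 days remain in March 2087 after the 5th (31 − 5).
Full months from April 2087 through February 2089 contribute their day counts.
Then 17 days into March 2089.
Total: 26 + 30 + 31 + 30 + 31 + 31 + 30 + 31 + 30 + 31 + 31 + 29 + 31 + 30 + 31 + 30 + 31 + 31 + 30 + 31 + 30 + 31 + 31 + 28 + 17 = 743.
The subtraction is earlier − later, so the result is −743 → -743.

-743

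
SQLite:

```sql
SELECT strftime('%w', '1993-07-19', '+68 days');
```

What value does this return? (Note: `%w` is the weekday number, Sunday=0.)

6

First apply '+68 days': 1993-07-19 → 1993-09-25.
1993-09-25 is a Saturday; with Sunday=0 that is 6.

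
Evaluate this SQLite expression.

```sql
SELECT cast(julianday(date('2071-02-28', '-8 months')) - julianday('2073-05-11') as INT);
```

-1048

Adding -8 months to 2071-02-28 gives 2070-06-28.
2 days remain in June 2070 after the 28th (30 − 28).
Full months from July 2070 through April 2073 contribute their day counts.
Then 11 days into May 2073.
Total: 2 + 31 + 31 + 30 + 31 + 30 + 31 + 31 + 28 + 31 + 30 + 31 + 30 + 31 + 31 + 30 + 31 + 30 + 31 + 31 + 29 + 31 + 30 + 31 + 30 + 31 + 31 + 30 + 31 + 30 + 31 + 31 + 28 + 31 + 30 + 11 = 1048.
The subtraction is earlier − later, so the result is −1048 → -1048.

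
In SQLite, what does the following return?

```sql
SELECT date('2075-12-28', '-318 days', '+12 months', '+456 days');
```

2077-05-14

Applying '-318 days' to 2075-12-28: counting 318 days back gives 2075-02-13.
Adding +12 months to 2075-02-13 gives 2076-02-13.
Applying '+456 days' to 2076-02-13: counting 456 days forward gives 2077-05-14.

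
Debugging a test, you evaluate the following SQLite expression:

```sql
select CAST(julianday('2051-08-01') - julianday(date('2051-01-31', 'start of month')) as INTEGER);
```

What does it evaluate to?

212

`start of month` rewinds 2051-01-31 to 2051-01-01.
30 days remain in January 2051 after the 1st (31 − 1).
Full months from February 2051 through July 2051 contribute their day counts.
Then 1 day into August 2051.
Total: 30 + 28 + 31 + 30 + 31 + 30 + 31 + 1 = 212.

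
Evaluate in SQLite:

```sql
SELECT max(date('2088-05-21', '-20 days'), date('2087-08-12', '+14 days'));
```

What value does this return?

2088-05-01

date('2088-05-21', '-20 days') → 2088-05-01.
date('2087-08-12', '+14 days') → 2087-08-26.
Later of the two is 2088-05-01.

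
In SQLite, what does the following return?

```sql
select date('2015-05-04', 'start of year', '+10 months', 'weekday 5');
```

`start of year` rewinds 2015-05-04 to 2015-01-01.
Adding +10 months to 2015-01-01 gives 2015-11-01.
`weekday 5` advances to the next Friday; 2015-11-01 is a Sunday, so it moves forward to 2015-11-06.

2015-11-06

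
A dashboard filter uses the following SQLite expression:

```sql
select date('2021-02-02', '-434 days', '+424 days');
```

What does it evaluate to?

Applying '-434 days' to 2021-02-02: counting 434 days back gives 2019-11-26.
Applying '+424 days' to 2019-11-26: counting 424 days forward gives 2021-01-23.

2021-01-23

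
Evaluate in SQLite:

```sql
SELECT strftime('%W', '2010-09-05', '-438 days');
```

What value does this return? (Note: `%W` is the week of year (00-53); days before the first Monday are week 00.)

First apply '-438 days': 2010-09-05 → 2009-06-24.
2009-06-24 is a Wednesday. SQLite's %W counts Mondays since the year started; the result is 25.

25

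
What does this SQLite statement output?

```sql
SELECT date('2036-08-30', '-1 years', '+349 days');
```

Adding -1 year to 2036-08-30 gives 2035-08-30.
Applying '+349 days' to 2035-08-30: counting 349 days forward gives 2036-08-13.

2036-08-13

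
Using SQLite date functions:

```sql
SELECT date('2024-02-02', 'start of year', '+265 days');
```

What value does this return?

`start of year` rewinds 2024-02-02 to 2024-01-01.
Applying '+265 days' to 2024-01-01: counting 265 days forward gives 2024-09-22.

2024-09-22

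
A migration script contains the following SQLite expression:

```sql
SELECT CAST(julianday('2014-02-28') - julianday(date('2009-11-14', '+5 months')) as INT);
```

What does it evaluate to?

Adding +5 months to 2009-11-14 gives 2010-04-14.
16 days remain in April 2010 after the 14th (30 − 14).
Full months from May 2010 through January 2014 contribute their day counts.
Then 28 days into February 2014.
Total: 16 + 31 + 30 + 31 + 31 + 30 + 31 + 30 + 31 + 31 + 28 + 31 + 30 + 31 + 30 + 31 + 31 + 30 + 31 + 30 + 31 + 31 + 29 + 31 + 30 + 31 + 30 + 31 + 31 + 30 + 31 + 30 + 31 + 31 + 28 + 31 + 30 + 31 + 30 + 31 + 31 + 30 + 31 + 30 + 31 + 31 + 28 = 1416.

1416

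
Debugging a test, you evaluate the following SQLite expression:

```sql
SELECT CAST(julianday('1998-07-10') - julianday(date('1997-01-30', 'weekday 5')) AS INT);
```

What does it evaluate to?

525

`weekday 5` advances to the next Friday; 1997-01-30 is a Thursday, so it moves forward to 1997-01-31.
0 days remain in January 1997 after the 31st (31 − 31).
Full months from February 1997 through June 1998 contribute their day counts.
Then 10 days into July 1998.
Total: 0 + 28 + 31 + 30 + 31 + 30 + 31 + 31 + 30 + 31 + 30 + 31 + 31 + 28 + 31 + 30 + 31 + 30 + 10 = 525.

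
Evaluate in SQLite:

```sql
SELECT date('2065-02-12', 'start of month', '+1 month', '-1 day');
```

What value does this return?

2065-02-28

`start of month` rewinds 2065-02-12 to 2065-02-01.
Adding +1 month to 2065-02-01 gives 2065-03-01.
Going back 1 day from 2065-03-01 reaches 2065-02-28 (last day of February, 28 days).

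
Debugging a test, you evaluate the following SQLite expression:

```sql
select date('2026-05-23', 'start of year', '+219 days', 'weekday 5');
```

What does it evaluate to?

2026-08-14

`start of year` rewinds 2026-05-23 to 2026-01-01.
Applying '+219 days' to 2026-01-01: counting 219 days forward gives 2026-08-08.
`weekday 5` advances to the next Friday; 2026-08-08 is a Saturday, so it moves forward to 2026-08-14.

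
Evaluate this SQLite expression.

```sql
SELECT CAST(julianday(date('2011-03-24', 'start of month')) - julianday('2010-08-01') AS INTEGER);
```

`start of month` rewinds 2011-03-24 to 2011-03-01.
30 days remain in August 2010 after the 1st (31 − 1).
Full months from September 2010 through February 2011 contribute their day counts.
Then 1 day into March 2011.
Total: 30 + 30 + 31 + 30 + 31 + 31 + 28 + 1 = 212.

212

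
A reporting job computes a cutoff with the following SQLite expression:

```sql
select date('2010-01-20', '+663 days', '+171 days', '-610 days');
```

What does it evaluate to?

Applying '+663 days' to 2010-01-20: counting 663 days forward gives 2011-11-14.
Applying '+171 days' to 2011-11-14: counting 171 days forward gives 2012-05-03.
Applying '-610 days' to 2012-05-03: counting 610 days back gives 2010-09-01.

2010-09-01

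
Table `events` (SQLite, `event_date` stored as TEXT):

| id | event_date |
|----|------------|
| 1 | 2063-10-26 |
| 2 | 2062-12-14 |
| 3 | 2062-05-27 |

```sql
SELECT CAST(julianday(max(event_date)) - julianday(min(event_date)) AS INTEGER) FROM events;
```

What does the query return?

517

MIN = 2062-05-27, MAX = 2063-10-26.
4 days remain in May 2062 after the 27th (31 − 27).
Full months from June 2062 through September 2063 contribute their day counts.
Then 26 days into October 2063.
Total: 4 + 30 + 31 + 31 + 30 + 31 + 30 + 31 + 31 + 28 + 31 + 30 + 31 + 30 + 31 + 31 + 30 + 26 = 517.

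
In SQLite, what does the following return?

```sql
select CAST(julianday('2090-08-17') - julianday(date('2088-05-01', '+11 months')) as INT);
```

Adding +11 months to 2088-05-01 gives 2089-04-01.
29 days remain in April 2089 after the 1st (30 − 1).
Full months from May 2089 through July 2090 contribute their day counts.
Then 17 days into August 2090.
Total: 29 + 31 + 30 + 31 + 31 + 30 + 31 + 30 + 31 + 31 + 28 + 31 + 30 + 31 + 30 + 31 + 17 = 503.

503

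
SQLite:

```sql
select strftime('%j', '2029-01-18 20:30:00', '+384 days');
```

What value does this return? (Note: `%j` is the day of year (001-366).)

First apply '+384 days': 2029-01-18 20:30:00 → 2030-02-06 20:30:00.
Day-of-year for 2030-02-06: days since 2030-01-01 inclusive = 37, zero-padded to 037.

037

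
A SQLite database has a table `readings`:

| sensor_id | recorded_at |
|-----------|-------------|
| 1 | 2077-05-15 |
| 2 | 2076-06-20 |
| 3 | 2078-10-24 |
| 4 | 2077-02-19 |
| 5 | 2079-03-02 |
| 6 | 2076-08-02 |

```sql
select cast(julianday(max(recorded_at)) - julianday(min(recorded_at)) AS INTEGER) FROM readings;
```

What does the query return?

985

MIN = 2076-06-20, MAX = 2079-03-02.
10 days remain in June 2076 after the 20th (30 − 20).
Full months from July 2076 through February 2079 contribute their day counts.
Then 2 days into March 2079.
Total: 10 + 31 + 31 + 30 + 31 + 30 + 31 + 31 + 28 + 31 + 30 + 31 + 30 + 31 + 31 + 30 + 31 + 30 + 31 + 31 + 28 + 31 + 30 + 31 + 30 + 31 + 31 + 30 + 31 + 30 + 31 + 31 + 28 + 2 = 985.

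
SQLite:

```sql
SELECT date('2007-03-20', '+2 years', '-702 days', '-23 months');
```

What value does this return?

2005-05-18

Adding +2 years to 2007-03-20 gives 2009-03-20.
Applying '-702 days' to 2009-03-20: counting 702 days back gives 2007-04-18.
Adding -23 months to 2007-04-18 gives 2005-05-18.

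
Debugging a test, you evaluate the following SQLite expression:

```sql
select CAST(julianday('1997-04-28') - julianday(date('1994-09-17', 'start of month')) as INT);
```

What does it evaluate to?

970

`start of month` rewinds 1994-09-17 to 1994-09-01.
29 days remain in September 1994 after the 1st (30 − 1).
Full months from October 1994 through March 1997 contribute their day counts.
Then 28 days into April 1997.
Total: 29 + 31 + 30 + 31 + 31 + 28 + 31 + 30 + 31 + 30 + 31 + 31 + 30 + 31 + 30 + 31 + 31 + 29 + 31 + 30 + 31 + 30 + 31 + 31 + 30 + 31 + 30 + 31 + 31 + 28 + 31 + 28 = 970.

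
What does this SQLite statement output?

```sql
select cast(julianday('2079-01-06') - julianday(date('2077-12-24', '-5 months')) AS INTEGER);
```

Adding -5 months to 2077-12-24 gives 2077-07-24.
7 days remain in July 2077 after the 24th (31 − 24).
Full months from August 2077 through December 2078 contribute their day counts.
Then 6 days into January 2079.
Total: 7 + 31 + 30 + 31 + 30 + 31 + 31 + 28 + 31 + 30 + 31 + 30 + 31 + 31 + 30 + 31 + 30 + 31 + 6 = 531.

531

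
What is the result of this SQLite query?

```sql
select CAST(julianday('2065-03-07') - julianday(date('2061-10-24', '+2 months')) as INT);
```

1169

Adding +2 months to 2061-10-24 gives 2061-12-24.
7 days remain in December 2061 after the 24th (31 − 24).
Full months from January 2062 through February 2065 contribute their day counts.
Then 7 days into March 2065.
Total: 7 + 31 + 28 + 31 + 30 + 31 + 30 + 31 + 31 + 30 + 31 + 30 + 31 + 31 + 28 + 31 + 30 + 31 + 30 + 31 + 31 + 30 + 31 + 30 + 31 + 31 + 29 + 31 + 30 + 31 + 30 + 31 + 31 + 30 + 31 + 30 + 31 + 31 + 28 + 7 = 1169.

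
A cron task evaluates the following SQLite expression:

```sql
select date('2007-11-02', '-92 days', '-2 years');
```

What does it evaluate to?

2005-08-02

Applying '-92 days' to 2007-11-02: counting 92 days back gives 2007-08-02.
Adding -2 years to 2007-08-02 gives 2005-08-02.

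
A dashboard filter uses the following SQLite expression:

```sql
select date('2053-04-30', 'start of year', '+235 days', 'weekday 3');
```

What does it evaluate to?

`start of year` rewinds 2053-04-30 to 2053-01-01.
Applying '+235 days' to 2053-01-01: counting 235 days forward gives 2053-08-24.
`weekday 3` advances to the next Wednesday; 2053-08-24 is a Sunday, so it moves forward to 2053-08-27.

2053-08-27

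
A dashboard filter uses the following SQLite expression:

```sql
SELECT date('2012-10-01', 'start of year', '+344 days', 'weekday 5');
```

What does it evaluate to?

2012-12-14

`start of year` rewinds 2012-10-01 to 2012-01-01.
Applying '+344 days' to 2012-01-01: counting 344 days forward gives 2012-12-10.
`weekday 5` advances to the next Friday; 2012-12-10 is a Monday, so it moves forward to 2012-12-14.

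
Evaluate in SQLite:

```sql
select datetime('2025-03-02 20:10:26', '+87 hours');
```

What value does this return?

2025-03-06 11:10:26

+87 hours from 2025-03-02 20:10:26 is 2025-03-06 11:10:26 (crosses midnight).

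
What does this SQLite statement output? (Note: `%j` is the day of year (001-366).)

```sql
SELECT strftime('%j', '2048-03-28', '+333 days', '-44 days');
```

First apply '+333 days', '-44 days': 2048-03-28 → 2049-01-11.
Day-of-year for 2049-01-11: days since 2049-01-01 inclusive = 11, zero-padded to 011.

011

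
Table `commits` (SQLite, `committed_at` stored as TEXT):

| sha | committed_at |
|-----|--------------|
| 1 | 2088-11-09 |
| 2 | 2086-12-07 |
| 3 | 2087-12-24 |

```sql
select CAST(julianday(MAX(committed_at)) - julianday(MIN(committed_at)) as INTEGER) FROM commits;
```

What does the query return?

MIN = 2086-12-07, MAX = 2088-11-09.
24 days remain in December 2086 after the 7th (31 − 7).
Full months from January 2087 through October 2088 contribute their day counts.
Then 9 days into November 2088.
Total: 24 + 31 + 28 + 31 + 30 + 31 + 30 + 31 + 31 + 30 + 31 + 30 + 31 + 31 + 29 + 31 + 30 + 31 + 30 + 31 + 31 + 30 + 31 + 9 = 703.

703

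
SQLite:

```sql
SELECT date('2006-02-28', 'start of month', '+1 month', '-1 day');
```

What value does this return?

2006-02-28

`start of month` rewinds 2006-02-28 to 2006-02-01.
Adding +1 month to 2006-02-01 gives 2006-03-01.
Going back 1 day from 2006-03-01 reaches 2006-02-28 (last day of February, 28 days).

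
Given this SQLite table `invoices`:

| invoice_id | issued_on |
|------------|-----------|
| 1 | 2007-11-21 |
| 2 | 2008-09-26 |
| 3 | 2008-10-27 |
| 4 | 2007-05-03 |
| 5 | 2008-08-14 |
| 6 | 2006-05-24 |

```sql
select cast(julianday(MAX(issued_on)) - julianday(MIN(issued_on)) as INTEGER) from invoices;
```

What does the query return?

887

MIN = 2006-05-24, MAX = 2008-10-27.
7 days remain in May 2006 after the 24th (31 − 24).
Full months from June 2006 through September 2008 contribute their day counts.
Then 27 days into October 2008.
Total: 7 + 30 + 31 + 31 + 30 + 31 + 30 + 31 + 31 + 28 + 31 + 30 + 31 + 30 + 31 + 31 + 30 + 31 + 30 + 31 + 31 + 29 + 31 + 30 + 31 + 30 + 31 + 31 + 30 + 27 = 887.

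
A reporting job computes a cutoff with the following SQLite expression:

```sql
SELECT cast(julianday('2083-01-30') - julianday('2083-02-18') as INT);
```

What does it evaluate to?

-19

1 day remains in January 2083 after the 30th (31 − 30).
Then 18 days into February 2083.
Total: 1 + 18 = 19.
The subtraction is earlier − later, so the result is −19 → -19.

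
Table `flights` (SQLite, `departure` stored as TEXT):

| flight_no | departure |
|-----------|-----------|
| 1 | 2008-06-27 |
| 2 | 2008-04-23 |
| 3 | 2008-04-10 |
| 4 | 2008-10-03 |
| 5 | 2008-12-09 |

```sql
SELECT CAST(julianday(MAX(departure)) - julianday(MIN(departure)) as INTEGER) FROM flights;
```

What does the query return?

MIN = 2008-04-10, MAX = 2008-12-09.
20 days remain in April 2008 after the 10th (30 − 10).
Full months from May 2008 through November 2008 contribute their day counts.
Then 9 days into December 2008.
Total: 20 + 31 + 30 + 31 + 31 + 30 + 31 + 30 + 9 = 243.

243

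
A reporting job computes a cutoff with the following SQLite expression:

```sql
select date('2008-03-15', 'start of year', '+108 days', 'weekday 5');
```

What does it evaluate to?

2008-04-18

`start of year` rewinds 2008-03-15 to 2008-01-01.
Applying '+108 days' to 2008-01-01: counting 108 days forward gives 2008-04-18.
`weekday 5` advances to the next Friday; 2008-04-18 is already a Friday, so it stays at 2008-04-18.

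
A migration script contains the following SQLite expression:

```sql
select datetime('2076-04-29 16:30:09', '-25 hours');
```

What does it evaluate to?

-25 hours from 2076-04-29 16:30:09 is 2076-04-28 15:30:09 (crosses midnight).

2076-04-28 15:30:09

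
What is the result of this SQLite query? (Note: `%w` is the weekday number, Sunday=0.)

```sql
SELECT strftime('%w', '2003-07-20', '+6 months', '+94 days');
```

First apply '+6 months', '+94 days': 2003-07-20 → 2004-04-23.
2004-04-23 is a Friday; with Sunday=0 that is 5.

5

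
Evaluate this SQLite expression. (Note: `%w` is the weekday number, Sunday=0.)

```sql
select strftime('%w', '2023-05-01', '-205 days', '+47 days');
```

First apply '-205 days', '+47 days': 2023-05-01 → 2022-11-24.
2022-11-24 is a Thursday; with Sunday=0 that is 4.

4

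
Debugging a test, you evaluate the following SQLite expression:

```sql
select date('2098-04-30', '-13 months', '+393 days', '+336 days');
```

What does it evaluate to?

2099-03-29

Adding -13 months to 2098-04-30 gives 2097-03-30.
Applying '+393 days' to 2097-03-30: counting 393 days forward gives 2098-04-27.
Applying '+336 days' to 2098-04-27: counting 336 days forward gives 2099-03-29.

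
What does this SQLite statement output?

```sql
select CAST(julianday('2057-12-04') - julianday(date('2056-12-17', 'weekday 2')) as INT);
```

350

`weekday 2` advances to the next Tuesday; 2056-12-17 is a Sunday, so it moves forward to 2056-12-19.
12 days remain in December 2056 after the 19th (31 − 19).
Full months from January 2057 through November 2057 contribute their day counts.
Then 4 days into December 2057.
Total: 12 + 31 + 28 + 31 + 30 + 31 + 30 + 31 + 31 + 30 + 31 + 30 + 4 = 350.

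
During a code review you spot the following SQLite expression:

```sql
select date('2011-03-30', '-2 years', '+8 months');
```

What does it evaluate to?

Adding -2 years to 2011-03-30 gives 2009-03-30.
Adding +8 months to 2009-03-30 gives 2009-11-30.

2009-11-30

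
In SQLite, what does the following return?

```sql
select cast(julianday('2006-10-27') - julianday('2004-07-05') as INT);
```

844

26 days remain in July 2004 after the 5th (31 − 5).
Full months from August 2004 through September 2006 contribute their day counts.
Then 27 days into October 2006.
Total: 26 + 31 + 30 + 31 + 30 + 31 + 31 + 28 + 31 + 30 + 31 + 30 + 31 + 31 + 30 + 31 + 30 + 31 + 31 + 28 + 31 + 30 + 31 + 30 + 31 + 31 + 30 + 27 = 844.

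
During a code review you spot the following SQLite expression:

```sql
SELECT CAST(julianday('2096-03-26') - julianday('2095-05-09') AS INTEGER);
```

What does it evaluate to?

22 days remain in May 2095 after the 9th (31 − 9).
Full months from June 2095 through February 2096 contribute their day counts.
Then 26 days into March 2096.
Total: 22 + 30 + 31 + 31 + 30 + 31 + 30 + 31 + 31 + 29 + 26 = 322.

322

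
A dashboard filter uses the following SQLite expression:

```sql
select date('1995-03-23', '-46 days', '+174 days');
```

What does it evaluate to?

Applying '-46 days' to 1995-03-23: counting 46 days back gives 1995-02-05.
Applying '+174 days' to 1995-02-05: counting 174 days forward gives 1995-07-29.

1995-07-29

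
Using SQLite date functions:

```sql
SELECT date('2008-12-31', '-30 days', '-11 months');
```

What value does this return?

Going back 30 days within December lands on 2008-12-01.
Adding -11 months to 2008-12-01 gives 2008-01-01.

2008-01-01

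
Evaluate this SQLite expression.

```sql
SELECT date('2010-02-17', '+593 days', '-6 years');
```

2005-10-03

Applying '+593 days' to 2010-02-17: counting 593 days forward gives 2011-10-03.
Adding -6 years to 2011-10-03 gives 2005-10-03.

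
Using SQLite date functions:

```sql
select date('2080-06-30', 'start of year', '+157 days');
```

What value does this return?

`start of year` rewinds 2080-06-30 to 2080-01-01.
Applying '+157 days' to 2080-01-01: counting 157 days forward gives 2080-06-06.

2080-06-06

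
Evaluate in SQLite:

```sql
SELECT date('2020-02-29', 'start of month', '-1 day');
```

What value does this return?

2020-01-31

`start of month` rewinds 2020-02-29 to 2020-02-01.
Going back 1 day from 2020-02-01 reaches 2020-01-31 (last day of January, 31 days).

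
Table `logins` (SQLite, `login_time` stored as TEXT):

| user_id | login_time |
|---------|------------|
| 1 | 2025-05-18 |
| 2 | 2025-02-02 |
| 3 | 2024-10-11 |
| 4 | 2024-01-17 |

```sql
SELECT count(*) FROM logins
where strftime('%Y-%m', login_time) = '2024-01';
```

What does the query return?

Rows with year-month 2024-01: 2024-01-17 → 1.

1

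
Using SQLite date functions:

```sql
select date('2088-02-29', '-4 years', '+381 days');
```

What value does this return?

Adding -4 years to 2088-02-29 gives 2084-02-29.
Applying '+381 days' to 2084-02-29: counting 381 days forward gives 2085-03-16.

2085-03-16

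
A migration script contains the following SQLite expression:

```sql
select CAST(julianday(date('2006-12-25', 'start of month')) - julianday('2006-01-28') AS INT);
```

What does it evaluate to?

307

`start of month` rewinds 2006-12-25 to 2006-12-01.
3 days remain in January 2006 after the 28th (31 − 28).
Full months from February 2006 through November 2006 contribute their day counts.
Then 1 day into December 2006.
Total: 3 + 28 + 31 + 30 + 31 + 30 + 31 + 31 + 30 + 31 + 30 + 1 = 307.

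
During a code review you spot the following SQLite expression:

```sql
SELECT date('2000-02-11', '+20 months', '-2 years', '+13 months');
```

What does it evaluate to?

2000-11-11

Adding +20 months to 2000-02-11 gives 2001-10-11.
Adding -2 years to 2001-10-11 gives 1999-10-11.
Adding +13 months to 1999-10-11 gives 2000-11-11.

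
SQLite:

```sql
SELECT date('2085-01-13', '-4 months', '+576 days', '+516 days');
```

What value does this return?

Adding -4 months to 2085-01-13 gives 2084-09-13.
Applying '+576 days' to 2084-09-13: counting 576 days forward gives 2086-04-12.
Applying '+516 days' to 2086-04-12: counting 516 days forward gives 2087-09-10.

2087-09-10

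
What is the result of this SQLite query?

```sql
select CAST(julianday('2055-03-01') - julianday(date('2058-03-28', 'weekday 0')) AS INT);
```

-1126

`weekday 0` advances to the next Sunday; 2058-03-28 is a Thursday, so it moves forward to 2058-03-31.
30 days remain in March 2055 after the 1st (31 − 1).
Full months from April 2055 through February 2058 contribute their day counts.
Then 31 days into March 2058.
Total: 30 + 30 + 31 + 30 + 31 + 31 + 30 + 31 + 30 + 31 + 31 + 29 + 31 + 30 + 31 + 30 + 31 + 31 + 30 + 31 + 30 + 31 + 31 + 28 + 31 + 30 + 31 + 30 + 31 + 31 + 30 + 31 + 30 + 31 + 31 + 28 + 31 = 1126.
The subtraction is earlier − later, so the result is −1126 → -1126.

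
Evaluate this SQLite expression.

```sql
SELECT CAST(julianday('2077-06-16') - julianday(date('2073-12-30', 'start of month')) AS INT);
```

`start of month` rewinds 2073-12-30 to 2073-12-01.
30 days remain in December 2073 after the 1st (31 − 1).
Full months from January 2074 through May 2077 contribute their day counts.
Then 16 days into June 2077.
Total: 30 + 31 + 28 + 31 + 30 + 31 + 30 + 31 + 31 + 30 + 31 + 30 + 31 + 31 + 28 + 31 + 30 + 31 + 30 + 31 + 31 + 30 + 31 + 30 + 31 + 31 + 29 + 31 + 30 + 31 + 30 + 31 + 31 + 30 + 31 + 30 + 31 + 31 + 28 + 31 + 30 + 31 + 16 = 1293.

1293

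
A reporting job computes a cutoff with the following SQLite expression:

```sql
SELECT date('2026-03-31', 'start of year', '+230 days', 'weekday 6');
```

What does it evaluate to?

2026-08-22

`start of year` rewinds 2026-03-31 to 2026-01-01.
Applying '+230 days' to 2026-01-01: counting 230 days forward gives 2026-08-19.
`weekday 6` advances to the next Saturday; 2026-08-19 is a Wednesday, so it moves forward to 2026-08-22.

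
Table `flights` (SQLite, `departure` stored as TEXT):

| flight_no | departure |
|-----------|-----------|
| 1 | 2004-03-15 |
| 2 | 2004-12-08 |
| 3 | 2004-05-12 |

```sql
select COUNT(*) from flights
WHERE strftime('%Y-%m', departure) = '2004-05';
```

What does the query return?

Rows with year-month 2004-05: 2004-05-12 → 1.

1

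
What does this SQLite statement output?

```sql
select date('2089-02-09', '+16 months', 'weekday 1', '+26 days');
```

Adding +16 months to 2089-02-09 gives 2090-06-09.
`weekday 1` advances to the next Monday; 2090-06-09 is a Friday, so it moves forward to 2090-06-12.
June 2090 has 30 days; 18 remain after the 12th, so 19 days reach 2090-07-01.
Advancing 7 more days within July lands on 2090-07-08.

2090-07-08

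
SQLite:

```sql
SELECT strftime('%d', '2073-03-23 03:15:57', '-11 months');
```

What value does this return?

23

First apply '-11 months': 2073-03-23 03:15:57 → 2072-04-23 03:15:57.
`%d` extracts the 2-digit day of month: 23.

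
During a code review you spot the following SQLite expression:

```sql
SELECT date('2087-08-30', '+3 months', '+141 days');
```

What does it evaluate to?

2088-04-19

Adding +3 months to 2087-08-30 gives 2087-11-30.
Applying '+141 days' to 2087-11-30: counting 141 days forward gives 2088-04-19.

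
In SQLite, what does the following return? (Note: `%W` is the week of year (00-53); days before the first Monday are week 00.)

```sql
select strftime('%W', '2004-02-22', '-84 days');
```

47

First apply '-84 days': 2004-02-22 → 2003-11-30.
2003-11-30 is a Sunday. SQLite's %W counts Mondays since the year started; the result is 47.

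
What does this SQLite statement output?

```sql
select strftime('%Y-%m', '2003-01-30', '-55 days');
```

2002-12

First apply '-55 days': 2003-01-30 → 2002-12-06.
`%Y-%m` extracts the year-month: 2002-12.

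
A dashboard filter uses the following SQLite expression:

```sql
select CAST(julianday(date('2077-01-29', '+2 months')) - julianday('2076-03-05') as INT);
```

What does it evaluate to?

Adding +2 months to 2077-01-29 gives 2077-03-29.
26 days remain in March 2076 after the 5th (31 − 5).
Full months from April 2076 through February 2077 contribute their day counts.
Then 29 days into March 2077.
Total: 26 + 30 + 31 + 30 + 31 + 31 + 30 + 31 + 30 + 31 + 31 + 28 + 29 = 389.

389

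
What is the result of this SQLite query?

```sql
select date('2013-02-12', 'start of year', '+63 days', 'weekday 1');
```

`start of year` rewinds 2013-02-12 to 2013-01-01.
Applying '+63 days' to 2013-01-01: counting 63 days forward gives 2013-03-05.
`weekday 1` advances to the next Monday; 2013-03-05 is a Tuesday, so it moves forward to 2013-03-11.

2013-03-11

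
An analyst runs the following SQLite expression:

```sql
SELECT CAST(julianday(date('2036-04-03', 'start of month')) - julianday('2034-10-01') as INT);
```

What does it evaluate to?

`start of month` rewinds 2036-04-03 to 2036-04-01.
30 days remain in October 2034 after the 1st (31 − 1).
Full months from November 2034 through March 2036 contribute their day counts.
Then 1 day into April 2036.
Total: 30 + 30 + 31 + 31 + 28 + 31 + 30 + 31 + 30 + 31 + 31 + 30 + 31 + 30 + 31 + 31 + 29 + 31 + 1 = 548.

548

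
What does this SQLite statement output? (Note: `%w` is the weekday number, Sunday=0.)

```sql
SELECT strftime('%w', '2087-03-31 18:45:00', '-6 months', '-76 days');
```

3

First apply '-6 months', '-76 days': 2087-03-31 18:45:00 → 2086-07-17 18:45:00.
2086-07-17 is a Wednesday; with Sunday=0 that is 3.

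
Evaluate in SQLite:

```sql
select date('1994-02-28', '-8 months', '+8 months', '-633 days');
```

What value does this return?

Adding -8 months to 1994-02-28 gives 1993-06-28.
Adding +8 months to 1993-06-28 gives 1994-02-28.
Applying '-633 days' to 1994-02-28: counting 633 days back gives 1992-06-05.

1992-06-05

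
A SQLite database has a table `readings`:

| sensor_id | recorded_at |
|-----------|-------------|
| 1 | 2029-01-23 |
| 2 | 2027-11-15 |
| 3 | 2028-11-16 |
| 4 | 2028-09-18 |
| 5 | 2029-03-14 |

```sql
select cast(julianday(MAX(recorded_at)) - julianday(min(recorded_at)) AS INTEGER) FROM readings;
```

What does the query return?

485

MIN = 2027-11-15, MAX = 2029-03-14.
15 days remain in November 2027 after the 15th (30 − 15).
Full months from December 2027 through February 2029 contribute their day counts.
Then 14 days into March 2029.
Total: 15 + 31 + 31 + 29 + 31 + 30 + 31 + 30 + 31 + 31 + 30 + 31 + 30 + 31 + 31 + 28 + 14 = 485.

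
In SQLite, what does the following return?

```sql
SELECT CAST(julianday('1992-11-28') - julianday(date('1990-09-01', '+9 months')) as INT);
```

546

Adding +9 months to 1990-09-01 gives 1991-06-01.
29 days remain in June 1991 after the 1st (30 − 1).
Full months from July 1991 through October 1992 contribute their day counts.
Then 28 days into November 1992.
Total: 29 + 31 + 31 + 30 + 31 + 30 + 31 + 31 + 29 + 31 + 30 + 31 + 30 + 31 + 31 + 30 + 31 + 28 = 546.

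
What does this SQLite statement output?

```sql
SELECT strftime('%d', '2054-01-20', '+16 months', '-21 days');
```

29

First apply '+16 months', '-21 days': 2054-01-20 → 2055-04-29.
`%d` extracts the 2-digit day of month: 29.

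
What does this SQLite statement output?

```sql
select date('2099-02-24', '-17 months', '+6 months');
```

Adding -17 months to 2099-02-24 gives 2097-09-24.
Adding +6 months to 2097-09-24 gives 2098-03-24.

2098-03-24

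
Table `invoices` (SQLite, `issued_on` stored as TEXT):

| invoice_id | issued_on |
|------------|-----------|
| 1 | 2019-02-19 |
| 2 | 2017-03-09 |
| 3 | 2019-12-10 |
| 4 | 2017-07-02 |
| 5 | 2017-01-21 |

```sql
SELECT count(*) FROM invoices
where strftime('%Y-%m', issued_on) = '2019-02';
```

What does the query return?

1

Rows with year-month 2019-02: 2019-02-19 → 1.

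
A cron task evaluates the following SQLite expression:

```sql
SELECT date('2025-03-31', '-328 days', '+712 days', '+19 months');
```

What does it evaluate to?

Applying '-328 days' to 2025-03-31: counting 328 days back gives 2024-05-07.
Applying '+712 days' to 2024-05-07: counting 712 days forward gives 2026-04-19.
Adding +19 months to 2026-04-19 gives 2027-11-19.

2027-11-19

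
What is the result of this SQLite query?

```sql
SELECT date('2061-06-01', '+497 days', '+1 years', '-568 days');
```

2062-03-22

Applying '+497 days' to 2061-06-01: counting 497 days forward gives 2062-10-11.
Adding +1 year to 2062-10-11 gives 2063-10-11.
Applying '-568 days' to 2063-10-11: counting 568 days back gives 2062-03-22.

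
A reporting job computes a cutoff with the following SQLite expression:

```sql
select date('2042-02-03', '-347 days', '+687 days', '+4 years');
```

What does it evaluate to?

2047-01-09

Applying '-347 days' to 2042-02-03: counting 347 days back gives 2041-02-21.
Applying '+687 days' to 2041-02-21: counting 687 days forward gives 2043-01-09.
Adding +4 years to 2043-01-09 gives 2047-01-09.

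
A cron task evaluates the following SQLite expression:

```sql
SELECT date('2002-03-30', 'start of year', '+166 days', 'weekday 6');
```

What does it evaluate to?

`start of year` rewinds 2002-03-30 to 2002-01-01.
Applying '+166 days' to 2002-01-01: counting 166 days forward gives 2002-06-16.
`weekday 6` advances to the next Saturday; 2002-06-16 is a Sunday, so it moves forward to 2002-06-22.

2002-06-22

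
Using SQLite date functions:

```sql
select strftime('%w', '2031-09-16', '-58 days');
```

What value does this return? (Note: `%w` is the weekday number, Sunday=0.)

0

First apply '-58 days': 2031-09-16 → 2031-07-20.
2031-07-20 is a Sunday; with Sunday=0 that is 0.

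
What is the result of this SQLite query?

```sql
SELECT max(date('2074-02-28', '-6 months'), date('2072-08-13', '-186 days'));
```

date('2074-02-28', '-6 months') → 2073-08-28.
date('2072-08-13', '-186 days') → 2072-02-09.
Later of the two is 2073-08-28.

2073-08-28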